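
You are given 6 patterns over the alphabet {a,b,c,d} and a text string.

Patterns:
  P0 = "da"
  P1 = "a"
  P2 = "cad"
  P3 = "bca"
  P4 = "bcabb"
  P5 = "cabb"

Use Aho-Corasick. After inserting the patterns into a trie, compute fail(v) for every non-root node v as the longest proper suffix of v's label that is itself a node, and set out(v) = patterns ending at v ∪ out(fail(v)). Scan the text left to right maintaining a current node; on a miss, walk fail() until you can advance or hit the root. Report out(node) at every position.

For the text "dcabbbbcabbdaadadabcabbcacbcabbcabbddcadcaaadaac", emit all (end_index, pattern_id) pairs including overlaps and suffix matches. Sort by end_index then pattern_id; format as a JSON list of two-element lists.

Construct AC machine:
Trie nodes:
  n0 'ε': a→3 b→7 c→4 d→1
  n1 'd': a→2
  n2 'da': ·  [P0 ends]
  n3 'a': ·  [P1 ends]
  n4 'c': a→5
  n5 'ca': b→12 d→6
  n6 'cad': ·  [P2 ends]
  n7 'b': c→8
  n8 'bc': a→9
  n9 'bca': b→10  [P3 ends]
  n10 'bcab': b→11
  n11 'bcabb': ·  [P4 ends]
  n12 'cab': b→13
  n13 'cabb': ·  [P5 ends]

Failure links (BFS by depth):
  fail(1) 'd': from fail(0)=0 chase 'd': 0 ⇒ 0;  out=∅∪out(0)=∅
  fail(3) 'a': from fail(0)=0 chase 'a': 0 ⇒ 0;  out={1}∪out(0)={1}
  fail(4) 'c': from fail(0)=0 chase 'c': 0 ⇒ 0;  out=∅∪out(0)=∅
  fail(7) 'b': from fail(0)=0 chase 'b': 0 ⇒ 0;  out=∅∪out(0)=∅
  fail(2) 'da': from fail(1)=0 chase 'a': 0 ⇒ 3;  out={0}∪out(3)={0,1}
  fail(5) 'ca': from fail(4)=0 chase 'a': 0 ⇒ 3;  out=∅∪out(3)={1}
  fail(8) 'bc': from fail(7)=0 chase 'c': 0 ⇒ 4;  out=∅∪out(4)=∅
  fail(6) 'cad': from fail(5)=3 chase 'd': 3→0 ⇒ 1;  out={2}∪out(1)={2}
  fail(9) 'bca': from fail(8)=4 chase 'a': 4 ⇒ 5;  out={3}∪out(5)={1,3}
  fail(12) 'cab': from fail(5)=3 chase 'b': 3→0 ⇒ 7;  out=∅∪out(7)=∅
  fail(10) 'bcab': from fail(9)=5 chase 'b': 5 ⇒ 12;  out=∅∪out(12)=∅
  fail(13) 'cabb': from fail(12)=7 chase 'b': 7→0 ⇒ 7;  out={5}∪out(7)={5}
  fail(11) 'bcabb': from fail(10)=12 chase 'b': 12 ⇒ 13;  out={4}∪out(13)={4,5}

Run:
pos 0 'd': at 1
pos 1 'c': at 4 (fail-walked)
pos 2 'a': at 5  ** P1@[2:2]
pos 3 'b': at 12
pos 4 'b': at 13  ** P5@[1:4]
pos 5 'b': at 7 (fail-walked)
pos 6 'b': at 7 (fail-walked)
pos 7 'c': at 8
pos 8 'a': at 9  ** P1@[8:8],P3@[6:8]
pos 9 'b': at 10
pos 10 'b': at 11  ** P4@[6:10],P5@[7:10]
pos 11 'd': at 1 (fail-walked)
pos 12 'a': at 2  ** P0@[11:12],P1@[12:12]
pos 13 'a': at 3 (fail-walked)  ** P1@[13:13]
pos 14 'd': at 1 (fail-walked)
pos 15 'a': at 2  ** P0@[14:15],P1@[15:15]
pos 16 'd': at 1 (fail-walked)
pos 17 'a': at 2  ** P0@[16:17],P1@[17:17]
pos 18 'b': at 7 (fail-walked)
pos 19 'c': at 8
pos 20 'a': at 9  ** P1@[20:20],P3@[18:20]
pos 21 'b': at 10
pos 22 'b': at 11  ** P4@[18:22],P5@[19:22]
pos 23 'c': at 8 (fail-walked)
pos 24 'a': at 9  ** P1@[24:24],P3@[22:24]
pos 25 'c': at 4 (fail-walked)
pos 26 'b': at 7 (fail-walked)
pos 27 'c': at 8
pos 28 'a': at 9  ** P1@[28:28],P3@[26:28]
pos 29 'b': at 10
pos 30 'b': at 11  ** P4@[26:30],P5@[27:30]
pos 31 'c': at 8 (fail-walked)
pos 32 'a': at 9  ** P1@[32:32],P3@[30:32]
pos 33 'b': at 10
pos 34 'b': at 11  ** P4@[30:34],P5@[31:34]
pos 35 'd': at 1 (fail-walked)
pos 36 'd': at 1 (fail-walked)
pos 37 'c': at 4 (fail-walked)
pos 38 'a': at 5  ** P1@[38:38]
pos 39 'd': at 6  ** P2@[37:39]
pos 40 'c': at 4 (fail-walked)
pos 41 'a': at 5  ** P1@[41:41]
pos 42 'a': at 3 (fail-walked)  ** P1@[42:42]
pos 43 'a': at 3 (fail-walked)  ** P1@[43:43]
pos 44 'd': at 1 (fail-walked)
pos 45 'a': at 2  ** P0@[44:45],P1@[45:45]
pos 46 'a': at 3 (fail-walked)  ** P1@[46:46]
pos 47 'c': at 4 (fail-walked)

Matches: [[2,1],[4,5],[8,1],[8,3],[10,4],[10,5],[12,0],[12,1],[13,1],[15,0],[15,1],[17,0],[17,1],[20,1],[20,3],[22,4],[22,5],[24,1],[24,3],[28,1],[28,3],[30,4],[30,5],[32,1],[32,3],[34,4],[34,5],[38,1],[39,2],[41,1],[42,1],[43,1],[45,0],[45,1],[46,1]]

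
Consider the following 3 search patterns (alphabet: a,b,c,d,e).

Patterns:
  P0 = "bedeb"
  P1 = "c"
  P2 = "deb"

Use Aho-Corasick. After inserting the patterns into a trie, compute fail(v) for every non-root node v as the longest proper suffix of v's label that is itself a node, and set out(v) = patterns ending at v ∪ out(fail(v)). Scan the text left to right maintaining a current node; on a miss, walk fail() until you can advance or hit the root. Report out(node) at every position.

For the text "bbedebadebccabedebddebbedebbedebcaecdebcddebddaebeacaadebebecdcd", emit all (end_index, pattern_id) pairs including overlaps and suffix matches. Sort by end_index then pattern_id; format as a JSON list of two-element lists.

Build:
Trie nodes:
  0='ε' goto b→1 c→6 d→7
  1='b' goto e→2
  2='be' goto d→3
  3='bed' goto e→4
  4='bede' goto b→5
  5='bedeb' goto ·  ←P0
  6='c' goto ·  ←P1
  7='d' goto e→8
  8='de' goto b→9
  9='deb' goto ·  ←P2

Failure links (BFS by depth):
  fail(1) 'b': from fail(0)=0 chase 'b': 0 ⇒ 0;  out=∅∪out(0)=∅
  fail(6) 'c': from fail(0)=0 chase 'c': 0 ⇒ 0;  out={1}∪out(0)={1}
  fail(7) 'd': from fail(0)=0 chase 'd': 0 ⇒ 0;  out=∅∪out(0)=∅
  fail(2) 'be': from fail(1)=0 chase 'e': 0 ⇒ 0;  out=∅∪out(0)=∅
  fail(8) 'de': from fail(7)=0 chase 'e': 0 ⇒ 0;  out=∅∪out(0)=∅
  fail(3) 'bed': from fail(2)=0 chase 'd': 0 ⇒ 7;  out=∅∪out(7)=∅
  fail(9) 'deb': from fail(8)=0 chase 'b': 0 ⇒ 1;  out={2}∪out(1)={2}
  fail(4) 'bede': from fail(3)=7 chase 'e': 7 ⇒ 8;  out=∅∪out(8)=∅
  fail(5) 'bedeb': from fail(4)=8 chase 'b': 8 ⇒ 9;  out={0}∪out(9)={0,2}

Text stream:
i=0 'b': node 0→1
i=1 'b': node 1→1 (via fail)
i=2 'e': node 1→2
i=3 'd': node 2→3
i=4 'e': node 3→4
i=5 'b': node 4→5  emit P0@[1:5],P2@[3:5]
i=6 'a': node 5→0 (via fail)
i=7 'd': node 0→7
i=8 'e': node 7→8
i=9 'b': node 8→9  emit P2@[7:9]
i=10 'c': node 9→6 (via fail)  emit P1@[10:10]
i=11 'c': node 6→6 (via fail)  emit P1@[11:11]
i=12 'a': node 6→0 (via fail)
i=13 'b': node 0→1
i=14 'e': node 1→2
i=15 'd': node 2→3
i=16 'e': node 3→4
i=17 'b': node 4→5  emit P0@[13:17],P2@[15:17]
i=18 'd': node 5→7 (via fail)
i=19 'd': node 7→7 (via fail)
i=20 'e': node 7→8
i=21 'b': node 8→9  emit P2@[19:21]
i=22 'b': node 9→1 (via fail)
i=23 'e': node 1→2
i=24 'd': node 2→3
i=25 'e': node 3→4
i=26 'b': node 4→5  emit P0@[22:26],P2@[24:26]
i=27 'b': node 5→1 (via fail)
i=28 'e': node 1→2
i=29 'd': node 2→3
i=30 'e': node 3→4
i=31 'b': node 4→5  emit P0@[27:31],P2@[29:31]
i=32 'c': node 5→6 (via fail)  emit P1@[32:32]
i=33 'a': node 6→0 (via fail)
i=34 'e': node 0→0
i=35 'c': node 0→6  emit P1@[35:35]
i=36 'd': node 6→7 (via fail)
i=37 'e': node 7→8
i=38 'b': node 8→9  emit P2@[36:38]
i=39 'c': node 9→6 (via fail)  emit P1@[39:39]
i=40 'd': node 6→7 (via fail)
i=41 'd': node 7→7 (via fail)
i=42 'e': node 7→8
i=43 'b': node 8→9  emit P2@[41:43]
i=44 'd': node 9→7 (via fail)
i=45 'd': node 7→7 (via fail)
i=46 'a': node 7→0 (via fail)
i=47 'e': node 0→0
i=48 'b': node 0→1
i=49 'e': node 1→2
i=50 'a': node 2→0 (via fail)
i=51 'c': node 0→6  emit P1@[51:51]
i=52 'a': node 6→0 (via fail)
i=53 'a': node 0→0
i=54 'd': node 0→7
i=55 'e': node 7→8
i=56 'b': node 8→9  emit P2@[54:56]
i=57 'e': node 9→2 (via fail)
i=58 'b': node 2→1 (via fail)
i=59 'e': node 1→2
i=60 'c': node 2→6 (via fail)  emit P1@[60:60]
i=61 'd': node 6→7 (via fail)
i=62 'c': node 7→6 (via fail)  emit P1@[62:62]
i=63 'd': node 6→7 (via fail)

Matches: [[5,0],[5,2],[9,2],[10,1],[11,1],[17,0],[17,2],[21,2],[26,0],[26,2],[31,0],[31,2],[32,1],[35,1],[38,2],[39,1],[43,2],[51,1],[56,2],[60,1],[62,1]]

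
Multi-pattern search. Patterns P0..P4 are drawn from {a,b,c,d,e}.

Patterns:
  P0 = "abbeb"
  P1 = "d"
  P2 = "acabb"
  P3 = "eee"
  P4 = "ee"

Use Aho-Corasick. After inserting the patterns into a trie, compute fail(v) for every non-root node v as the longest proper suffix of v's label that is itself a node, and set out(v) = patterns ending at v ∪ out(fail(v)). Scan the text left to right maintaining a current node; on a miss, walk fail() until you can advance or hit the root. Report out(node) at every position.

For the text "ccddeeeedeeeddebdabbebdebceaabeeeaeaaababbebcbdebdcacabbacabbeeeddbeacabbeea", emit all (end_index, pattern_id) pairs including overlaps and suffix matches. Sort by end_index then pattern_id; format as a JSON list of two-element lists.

Build automaton:
Trie (insert patterns):
  n0 'ε': a→1 d→6 e→11
  n1 'a': b→2 c→7
  n2 'ab': b→3
  n3 'abb': e→4
  n4 'abbe': b→5
  n5 'abbeb': ·  [P0 ends]
  n6 'd': ·  [P1 ends]
  n7 'ac': a→8
  n8 'aca': b→9
  n9 'acab': b→10
  n10 'acabb': ·  [P2 ends]
  n11 'e': e→12
  n12 'ee': e→13  [P4 ends]
  n13 'eee': ·  [P3 ends]

BFS fail/out derivation:
  fail(1) 'a': from fail(0)=0 chase 'a': 0 ⇒ 0;  out=∅∪out(0)=∅
  fail(6) 'd': from fail(0)=0 chase 'd': 0 ⇒ 0;  out={1}∪out(0)={1}
  fail(11) 'e': from fail(0)=0 chase 'e': 0 ⇒ 0;  out=∅∪out(0)=∅
  fail(2) 'ab': from fail(1)=0 chase 'b': 0 ⇒ 0;  out=∅∪out(0)=∅
  fail(7) 'ac': from fail(1)=0 chase 'c': 0 ⇒ 0;  out=∅∪out(0)=∅
  fail(12) 'ee': from fail(11)=0 chase 'e': 0 ⇒ 11;  out={4}∪out(11)={4}
  fail(3) 'abb': from fail(2)=0 chase 'b': 0 ⇒ 0;  out=∅∪out(0)=∅
  fail(8) 'aca': from fail(7)=0 chase 'a': 0 ⇒ 1;  out=∅∪out(1)=∅
  fail(13) 'eee': from fail(12)=11 chase 'e': 11 ⇒ 12;  out={3}∪out(12)={3,4}
  fail(4) 'abbe': from fail(3)=0 chase 'e': 0 ⇒ 11;  out=∅∪out(11)=∅
  fail(9) 'acab': from fail(8)=1 chase 'b': 1 ⇒ 2;  out=∅∪out(2)=∅
  fail(5) 'abbeb': from fail(4)=11 chase 'b': 11→0 ⇒ 0;  out={0}∪out(0)={0}
  fail(10) 'acabb': from fail(9)=2 chase 'b': 2 ⇒ 3;  out={2}∪out(3)={2}

Scan:
i=0 'c': node 0→0
i=1 'c': node 0→0
i=2 'd': node 0→6  → match P1@[2:2]
i=3 'd': node 6→6 (via fail)  → match P1@[3:3]
i=4 'e': node 6→11 (via fail)
i=5 'e': node 11→12  → match P4@[4:5]
i=6 'e': node 12→13  → match P3@[4:6],P4@[5:6]
i=7 'e': node 13→13 (via fail)  → match P3@[5:7],P4@[6:7]
i=8 'd': node 13→6 (via fail)  → match P1@[8:8]
i=9 'e': node 6→11 (via fail)
i=10 'e': node 11→12  → match P4@[9:10]
i=11 'e': node 12→13  → match P3@[9:11],P4@[10:11]
i=12 'd': node 13→6 (via fail)  → match P1@[12:12]
i=13 'd': node 6→6 (via fail)  → match P1@[13:13]
i=14 'e': node 6→11 (via fail)
i=15 'b': node 11→0 (via fail)
i=16 'd': node 0→6  → match P1@[16:16]
i=17 'a': node 6→1 (via fail)
i=18 'b': node 1→2
i=19 'b': node 2→3
i=20 'e': node 3→4
i=21 'b': node 4→5  → match P0@[17:21]
i=22 'd': node 5→6 (via fail)  → match P1@[22:22]
i=23 'e': node 6→11 (via fail)
i=24 'b': node 11→0 (via fail)
i=25 'c': node 0→0
i=26 'e': node 0→11
i=27 'a': node 11→1 (via fail)
i=28 'a': node 1→1 (via fail)
i=29 'b': node 1→2
i=30 'e': node 2→11 (via fail)
i=31 'e': node 11→12  → match P4@[30:31]
i=32 'e': node 12→13  → match P3@[30:32],P4@[31:32]
i=33 'a': node 13→1 (via fail)
i=34 'e': node 1→11 (via fail)
i=35 'a': node 11→1 (via fail)
i=36 'a': node 1→1 (via fail)
i=37 'a': node 1→1 (via fail)
i=38 'b': node 1→2
i=39 'a': node 2→1 (via fail)
i=40 'b': node 1→2
i=41 'b': node 2→3
i=42 'e': node 3→4
i=43 'b': node 4→5  → match P0@[39:43]
i=44 'c': node 5→0 (via fail)
i=45 'b': node 0→0
i=46 'd': node 0→6  → match P1@[46:46]
i=47 'e': node 6→11 (via fail)
i=48 'b': node 11→0 (via fail)
i=49 'd': node 0→6  → match P1@[49:49]
i=50 'c': node 6→0 (via fail)
i=51 'a': node 0→1
i=52 'c': node 1→7
i=53 'a': node 7→8
i=54 'b': node 8→9
i=55 'b': node 9→10  → match P2@[51:55]
i=56 'a': node 10→1 (via fail)
i=57 'c': node 1→7
i=58 'a': node 7→8
i=59 'b': node 8→9
i=60 'b': node 9→10  → match P2@[56:60]
i=61 'e': node 10→4 (via fail)
i=62 'e': node 4→12 (via fail)  → match P4@[61:62]
i=63 'e': node 12→13  → match P3@[61:63],P4@[62:63]
i=64 'd': node 13→6 (via fail)  → match P1@[64:64]
i=65 'd': node 6→6 (via fail)  → match P1@[65:65]
i=66 'b': node 6→0 (via fail)
i=67 'e': node 0→11
i=68 'a': node 11→1 (via fail)
i=69 'c': node 1→7
i=70 'a': node 7→8
i=71 'b': node 8→9
i=72 'b': node 9→10  → match P2@[68:72]
i=73 'e': node 10→4 (via fail)
i=74 'e': node 4→12 (via fail)  → match P4@[73:74]
i=75 'a': node 12→1 (via fail)

Result: [[2,1],[3,1],[5,4],[6,3],[6,4],[7,3],[7,4],[8,1],[10,4],[11,3],[11,4],[12,1],[13,1],[16,1],[21,0],[22,1],[31,4],[32,3],[32,4],[43,0],[46,1],[49,1],[55,2],[60,2],[62,4],[63,3],[63,4],[64,1],[65,1],[72,2],[74,4]]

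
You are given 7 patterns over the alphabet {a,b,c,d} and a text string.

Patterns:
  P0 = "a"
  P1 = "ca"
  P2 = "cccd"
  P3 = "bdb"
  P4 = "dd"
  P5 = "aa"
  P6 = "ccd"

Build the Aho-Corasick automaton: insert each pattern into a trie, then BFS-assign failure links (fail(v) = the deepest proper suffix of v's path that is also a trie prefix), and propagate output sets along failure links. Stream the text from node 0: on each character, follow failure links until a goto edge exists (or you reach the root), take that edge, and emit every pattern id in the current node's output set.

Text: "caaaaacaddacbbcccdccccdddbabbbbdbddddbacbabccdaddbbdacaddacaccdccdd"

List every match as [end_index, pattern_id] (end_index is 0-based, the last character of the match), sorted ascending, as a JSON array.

Construct AC machine:
Trie (insert patterns):
  0='ε' goto a→1 b→7 c→2 d→10
  1='a' goto a→12  ←P0
  2='c' goto a→3 c→4
  3='ca' goto ·  ←P1
  4='cc' goto c→5 d→13
  5='ccc' goto d→6
  6='cccd' goto ·  ←P2
  7='b' goto d→8
  8='bd' goto b→9
  9='bdb' goto ·  ←P3
  10='d' goto d→11
  11='dd' goto ·  ←P4
  12='aa' goto ·  ←P5
  13='ccd' goto ·  ←P6

BFS fail/out derivation:
  fail(1) 'a': from fail(0)=0 chase 'a': 0 ⇒ 0;  out={0}∪out(0)={0}
  fail(2) 'c': from fail(0)=0 chase 'c': 0 ⇒ 0;  out=∅∪out(0)=∅
  fail(7) 'b': from fail(0)=0 chase 'b': 0 ⇒ 0;  out=∅∪out(0)=∅
  fail(10) 'd': from fail(0)=0 chase 'd': 0 ⇒ 0;  out=∅∪out(0)=∅
  fail(3) 'ca': from fail(2)=0 chase 'a': 0 ⇒ 1;  out={1}∪out(1)={0,1}
  fail(4) 'cc': from fail(2)=0 chase 'c': 0 ⇒ 2;  out=∅∪out(2)=∅
  fail(8) 'bd': from fail(7)=0 chase 'd': 0 ⇒ 10;  out=∅∪out(10)=∅
  fail(11) 'dd': from fail(10)=0 chase 'd': 0 ⇒ 10;  out={4}∪out(10)={4}
  fail(12) 'aa': from fail(1)=0 chase 'a': 0 ⇒ 1;  out={5}∪out(1)={0,5}
  fail(5) 'ccc': from fail(4)=2 chase 'c': 2 ⇒ 4;  out=∅∪out(4)=∅
  fail(9) 'bdb': from fail(8)=10 chase 'b': 10→0 ⇒ 7;  out={3}∪out(7)={3}
  fail(13) 'ccd': from fail(4)=2 chase 'd': 2→0 ⇒ 10;  out={6}∪out(10)={6}
  fail(6) 'cccd': from fail(5)=4 chase 'd': 4 ⇒ 13;  out={2}∪out(13)={2,6}

Scan:
[0] read 'c'  n0⇒n2
[1] read 'a'  n2⇒n3  ** P0@[1:1],P1@[0:1]
[2] read 'a'  n3⇒n12 (via fail)  ** P0@[2:2],P5@[1:2]
[3] read 'a'  n12⇒n12 (via fail)  ** P0@[3:3],P5@[2:3]
[4] read 'a'  n12⇒n12 (via fail)  ** P0@[4:4],P5@[3:4]
[5] read 'a'  n12⇒n12 (via fail)  ** P0@[5:5],P5@[4:5]
[6] read 'c'  n12⇒n2 (via fail)
[7] read 'a'  n2⇒n3  ** P0@[7:7],P1@[6:7]
[8] read 'd'  n3⇒n10 (via fail)
[9] read 'd'  n10⇒n11  ** P4@[8:9]
[10] read 'a'  n11⇒n1 (via fail)  ** P0@[10:10]
[11] read 'c'  n1⇒n2 (via fail)
[12] read 'b'  n2⇒n7 (via fail)
[13] read 'b'  n7⇒n7 (via fail)
[14] read 'c'  n7⇒n2 (via fail)
[15] read 'c'  n2⇒n4
[16] read 'c'  n4⇒n5
[17] read 'd'  n5⇒n6  ** P2@[14:17],P6@[15:17]
[18] read 'c'  n6⇒n2 (via fail)
[19] read 'c'  n2⇒n4
[20] read 'c'  n4⇒n5
[21] read 'c'  n5⇒n5 (via fail)
[22] read 'd'  n5⇒n6  ** P2@[19:22],P6@[20:22]
[23] read 'd'  n6⇒n11 (via fail)  ** P4@[22:23]
[24] read 'd'  n11⇒n11 (via fail)  ** P4@[23:24]
[25] read 'b'  n11⇒n7 (via fail)
[26] read 'a'  n7⇒n1 (via fail)  ** P0@[26:26]
[27] read 'b'  n1⇒n7 (via fail)
[28] read 'b'  n7⇒n7 (via fail)
[29] read 'b'  n7⇒n7 (via fail)
[30] read 'b'  n7⇒n7 (via fail)
[31] read 'd'  n7⇒n8
[32] read 'b'  n8⇒n9  ** P3@[30:32]
[33] read 'd'  n9⇒n8 (via fail)
[34] read 'd'  n8⇒n11 (via fail)  ** P4@[33:34]
[35] read 'd'  n11⇒n11 (via fail)  ** P4@[34:35]
[36] read 'd'  n11⇒n11 (via fail)  ** P4@[35:36]
[37] read 'b'  n11⇒n7 (via fail)
[38] read 'a'  n7⇒n1 (via fail)  ** P0@[38:38]
[39] read 'c'  n1⇒n2 (via fail)
[40] read 'b'  n2⇒n7 (via fail)
[41] read 'a'  n7⇒n1 (via fail)  ** P0@[41:41]
[42] read 'b'  n1⇒n7 (via fail)
[43] read 'c'  n7⇒n2 (via fail)
[44] read 'c'  n2⇒n4
[45] read 'd'  n4⇒n13  ** P6@[43:45]
[46] read 'a'  n13⇒n1 (via fail)  ** P0@[46:46]
[47] read 'd'  n1⇒n10 (via fail)
[48] read 'd'  n10⇒n11  ** P4@[47:48]
[49] read 'b'  n11⇒n7 (via fail)
[50] read 'b'  n7⇒n7 (via fail)
[51] read 'd'  n7⇒n8
[52] read 'a'  n8⇒n1 (via fail)  ** P0@[52:52]
[53] read 'c'  n1⇒n2 (via fail)
[54] read 'a'  n2⇒n3  ** P0@[54:54],P1@[53:54]
[55] read 'd'  n3⇒n10 (via fail)
[56] read 'd'  n10⇒n11  ** P4@[55:56]
[57] read 'a'  n11⇒n1 (via fail)  ** P0@[57:57]
[58] read 'c'  n1⇒n2 (via fail)
[59] read 'a'  n2⇒n3  ** P0@[59:59],P1@[58:59]
[60] read 'c'  n3⇒n2 (via fail)
[61] read 'c'  n2⇒n4
[62] read 'd'  n4⇒n13  ** P6@[60:62]
[63] read 'c'  n13⇒n2 (via fail)
[64] read 'c'  n2⇒n4
[65] read 'd'  n4⇒n13  ** P6@[63:65]
[66] read 'd'  n13⇒n11 (via fail)  ** P4@[65:66]

All matches (sorted): [[1,0],[1,1],[2,0],[2,5],[3,0],[3,5],[4,0],[4,5],[5,0],[5,5],[7,0],[7,1],[9,4],[10,0],[17,2],[17,6],[22,2],[22,6],[23,4],[24,4],[26,0],[32,3],[34,4],[35,4],[36,4],[38,0],[41,0],[45,6],[46,0],[48,4],[52,0],[54,0],[54,1],[56,4],[57,0],[59,0],[59,1],[62,6],[65,6],[66,4]]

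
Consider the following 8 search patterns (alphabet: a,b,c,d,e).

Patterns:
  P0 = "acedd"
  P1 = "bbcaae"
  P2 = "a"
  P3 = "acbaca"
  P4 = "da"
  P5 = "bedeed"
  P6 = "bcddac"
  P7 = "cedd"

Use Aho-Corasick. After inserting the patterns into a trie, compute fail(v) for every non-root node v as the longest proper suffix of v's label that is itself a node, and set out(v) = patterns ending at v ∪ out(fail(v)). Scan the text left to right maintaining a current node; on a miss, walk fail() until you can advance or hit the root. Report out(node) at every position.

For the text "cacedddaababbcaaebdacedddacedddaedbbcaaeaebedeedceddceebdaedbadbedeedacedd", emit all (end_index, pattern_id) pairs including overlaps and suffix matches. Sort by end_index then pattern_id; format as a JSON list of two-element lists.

Build:
Trie (insert patterns):
  n0 'ε': a→1 b→6 c→28 d→16
  n1 'a': c→2  [P2 ends]
  n2 'ac': b→12 e→3
  n3 'ace': d→4
  n4 'aced': d→5
  n5 'acedd': ·  [P0 ends]
  n6 'b': b→7 c→23 e→18
  n7 'bb': c→8
  n8 'bbc': a→9
  n9 'bbca': a→10
  n10 'bbcaa': e→11
  n11 'bbcaae': ·  [P1 ends]
  n12 'acb': a→13
  n13 'acba': c→14
  n14 'acbac': a→15
  n15 'acbaca': ·  [P3 ends]
  n16 'd': a→17
  n17 'da': ·  [P4 ends]
  n18 'be': d→19
  n19 'bed': e→20
  n20 'bede': e→21
  n21 'bedee': d→22
  n22 'bedeed': ·  [P5 ends]
  n23 'bc': d→24
  n24 'bcd': d→25
  n25 'bcdd': a→26
  n26 'bcdda': c→27
  n27 'bcddac': ·  [P6 ends]
  n28 'c': e→29
  n29 'ce': d→30
  n30 'ced': d→31
  n31 'cedd': ·  [P7 ends]

BFS fail/out derivation:
  n1('a'): parent n0 fail=0; on 'a' 0 → fail=0;  out {2}∪∅={2}
  n6('b'): parent n0 fail=0; on 'b' 0 → fail=0;  out ∅∪∅=∅
  n16('d'): parent n0 fail=0; on 'd' 0 → fail=0;  out ∅∪∅=∅
  n28('c'): parent n0 fail=0; on 'c' 0 → fail=0;  out ∅∪∅=∅
  n2('ac'): parent n1 fail=0; on 'c' 0 → fail=28;  out ∅∪∅=∅
  n7('bb'): parent n6 fail=0; on 'b' 0 → fail=6;  out ∅∪∅=∅
  n17('da'): parent n16 fail=0; on 'a' 0 → fail=1;  out {4}∪{2}={2,4}
  n18('be'): parent n6 fail=0; on 'e' 0 → fail=0;  out ∅∪∅=∅
  n23('bc'): parent n6 fail=0; on 'c' 0 → fail=28;  out ∅∪∅=∅
  n29('ce'): parent n28 fail=0; on 'e' 0 → fail=0;  out ∅∪∅=∅
  n3('ace'): parent n2 fail=28; on 'e' 28 → fail=29;  out ∅∪∅=∅
  n8('bbc'): parent n7 fail=6; on 'c' 6 → fail=23;  out ∅∪∅=∅
  n12('acb'): parent n2 fail=28; on 'b' 28→0 → fail=6;  out ∅∪∅=∅
  n19('bed'): parent n18 fail=0; on 'd' 0 → fail=16;  out ∅∪∅=∅
  n24('bcd'): parent n23 fail=28; on 'd' 28→0 → fail=16;  out ∅∪∅=∅
  n30('ced'): parent n29 fail=0; on 'd' 0 → fail=16;  out ∅∪∅=∅
  n4('aced'): parent n3 fail=29; on 'd' 29 → fail=30;  out ∅∪∅=∅
  n9('bbca'): parent n8 fail=23; on 'a' 23→28→0 → fail=1;  out ∅∪{2}={2}
  n13('acba'): parent n12 fail=6; on 'a' 6→0 → fail=1;  out ∅∪{2}={2}
  n20('bede'): parent n19 fail=16; on 'e' 16→0 → fail=0;  out ∅∪∅=∅
  n25('bcdd'): parent n24 fail=16; on 'd' 16→0 → fail=16;  out ∅∪∅=∅
  n31('cedd'): parent n30 fail=16; on 'd' 16→0 → fail=16;  out {7}∪∅={7}
  n5('acedd'): parent n4 fail=30; on 'd' 30 → fail=31;  out {0}∪{7}={0,7}
  n10('bbcaa'): parent n9 fail=1; on 'a' 1→0 → fail=1;  out ∅∪{2}={2}
  n14('acbac'): parent n13 fail=1; on 'c' 1 → fail=2;  out ∅∪∅=∅
  n21('bedee'): parent n20 fail=0; on 'e' 0 → fail=0;  out ∅∪∅=∅
  n26('bcdda'): parent n25 fail=16; on 'a' 16 → fail=17;  out ∅∪{2,4}={2,4}
  n11('bbcaae'): parent n10 fail=1; on 'e' 1→0 → fail=0;  out {1}∪∅={1}
  n15('acbaca'): parent n14 fail=2; on 'a' 2→28→0 → fail=1;  out {3}∪{2}={2,3}
  n22('bedeed'): parent n21 fail=0; on 'd' 0 → fail=16;  out {5}∪∅={5}
  n27('bcddac'): parent n26 fail=17; on 'c' 17→1 → fail=2;  out {6}∪∅={6}

Text stream:
pos 0 'c': at 28
pos 1 'a': at 1 (fail-walked)  ** P2@[1:1]
pos 2 'c': at 2
pos 3 'e': at 3
pos 4 'd': at 4
pos 5 'd': at 5  ** P0@[1:5],P7@[2:5]
pos 6 'd': at 16 (fail-walked)
pos 7 'a': at 17  ** P2@[7:7],P4@[6:7]
pos 8 'a': at 1 (fail-walked)  ** P2@[8:8]
pos 9 'b': at 6 (fail-walked)
pos 10 'a': at 1 (fail-walked)  ** P2@[10:10]
pos 11 'b': at 6 (fail-walked)
pos 12 'b': at 7
pos 13 'c': at 8
pos 14 'a': at 9  ** P2@[14:14]
pos 15 'a': at 10  ** P2@[15:15]
pos 16 'e': at 11  ** P1@[11:16]
pos 17 'b': at 6 (fail-walked)
pos 18 'd': at 16 (fail-walked)
pos 19 'a': at 17  ** P2@[19:19],P4@[18:19]
pos 20 'c': at 2 (fail-walked)
pos 21 'e': at 3
pos 22 'd': at 4
pos 23 'd': at 5  ** P0@[19:23],P7@[20:23]
pos 24 'd': at 16 (fail-walked)
pos 25 'a': at 17  ** P2@[25:25],P4@[24:25]
pos 26 'c': at 2 (fail-walked)
pos 27 'e': at 3
pos 28 'd': at 4
pos 29 'd': at 5  ** P0@[25:29],P7@[26:29]
pos 30 'd': at 16 (fail-walked)
pos 31 'a': at 17  ** P2@[31:31],P4@[30:31]
pos 32 'e': at 0 (fail-walked)
pos 33 'd': at 16
pos 34 'b': at 6 (fail-walked)
pos 35 'b': at 7
pos 36 'c': at 8
pos 37 'a': at 9  ** P2@[37:37]
pos 38 'a': at 10  ** P2@[38:38]
pos 39 'e': at 11  ** P1@[34:39]
pos 40 'a': at 1 (fail-walked)  ** P2@[40:40]
pos 41 'e': at 0 (fail-walked)
pos 42 'b': at 6
pos 43 'e': at 18
pos 44 'd': at 19
pos 45 'e': at 20
pos 46 'e': at 21
pos 47 'd': at 22  ** P5@[42:47]
pos 48 'c': at 28 (fail-walked)
pos 49 'e': at 29
pos 50 'd': at 30
pos 51 'd': at 31  ** P7@[48:51]
pos 52 'c': at 28 (fail-walked)
pos 53 'e': at 29
pos 54 'e': at 0 (fail-walked)
pos 55 'b': at 6
pos 56 'd': at 16 (fail-walked)
pos 57 'a': at 17  ** P2@[57:57],P4@[56:57]
pos 58 'e': at 0 (fail-walked)
pos 59 'd': at 16
pos 60 'b': at 6 (fail-walked)
pos 61 'a': at 1 (fail-walked)  ** P2@[61:61]
pos 62 'd': at 16 (fail-walked)
pos 63 'b': at 6 (fail-walked)
pos 64 'e': at 18
pos 65 'd': at 19
pos 66 'e': at 20
pos 67 'e': at 21
pos 68 'd': at 22  ** P5@[63:68]
pos 69 'a': at 17 (fail-walked)  ** P2@[69:69],P4@[68:69]
pos 70 'c': at 2 (fail-walked)
pos 71 'e': at 3
pos 72 'd': at 4
pos 73 'd': at 5  ** P0@[69:73],P7@[70:73]

All matches (sorted): [[1,2],[5,0],[5,7],[7,2],[7,4],[8,2],[10,2],[14,2],[15,2],[16,1],[19,2],[19,4],[23,0],[23,7],[25,2],[25,4],[29,0],[29,7],[31,2],[31,4],[37,2],[38,2],[39,1],[40,2],[47,5],[51,7],[57,2],[57,4],[61,2],[68,5],[69,2],[69,4],[73,0],[73,7]]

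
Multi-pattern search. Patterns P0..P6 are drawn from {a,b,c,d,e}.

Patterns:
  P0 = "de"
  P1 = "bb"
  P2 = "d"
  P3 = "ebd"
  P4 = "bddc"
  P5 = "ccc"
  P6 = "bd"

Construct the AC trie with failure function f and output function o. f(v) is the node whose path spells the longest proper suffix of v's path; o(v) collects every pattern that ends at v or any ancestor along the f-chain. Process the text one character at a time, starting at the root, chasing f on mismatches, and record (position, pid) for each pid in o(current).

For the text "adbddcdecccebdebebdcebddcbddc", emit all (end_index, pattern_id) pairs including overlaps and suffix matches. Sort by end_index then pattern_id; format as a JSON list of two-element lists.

Build automaton:
Trie (insert patterns):
  n0 'ε': b→3 c→11 d→1 e→5
  n1 'd': e→2  ←P2
  n2 'de': ·  ←P0
  n3 'b': b→4 d→8
  n4 'bb': ·  ←P1
  n5 'e': b→6
  n6 'eb': d→7
  n7 'ebd': ·  ←P3
  n8 'bd': d→9  ←P6
  n9 'bdd': c→10
  n10 'bddc': ·  ←P4
  n11 'c': c→12
  n12 'cc': c→13
  n13 'ccc': ·  ←P5

Failure links (BFS by depth):
  n1('d'): parent n0 fail=0; on 'd' 0 → fail=0;  out {2}∪∅={2}
  n3('b'): parent n0 fail=0; on 'b' 0 → fail=0;  out ∅∪∅=∅
  n5('e'): parent n0 fail=0; on 'e' 0 → fail=0;  out ∅∪∅=∅
  n11('c'): parent n0 fail=0; on 'c' 0 → fail=0;  out ∅∪∅=∅
  n2('de'): parent n1 fail=0; on 'e' 0 → fail=5;  out {0}∪∅={0}
  n4('bb'): parent n3 fail=0; on 'b' 0 → fail=3;  out {1}∪∅={1}
  n6('eb'): parent n5 fail=0; on 'b' 0 → fail=3;  out ∅∪∅=∅
  n8('bd'): parent n3 fail=0; on 'd' 0 → fail=1;  out {6}∪{2}={2,6}
  n12('cc'): parent n11 fail=0; on 'c' 0 → fail=11;  out ∅∪∅=∅
  n7('ebd'): parent n6 fail=3; on 'd' 3 → fail=8;  out {3}∪{2,6}={2,3,6}
  n9('bdd'): parent n8 fail=1; on 'd' 1→0 → fail=1;  out ∅∪{2}={2}
  n13('ccc'): parent n12 fail=11; on 'c' 11 → fail=12;  out {5}∪∅={5}
  n10('bddc'): parent n9 fail=1; on 'c' 1→0 → fail=11;  out {4}∪∅={4}

Scan:
[0] read 'a'  n0⇒n0
[1] read 'd'  n0⇒n1  → match P2@[1:1]
[2] read 'b'  n1⇒n3 ·f
[3] read 'd'  n3⇒n8  → match P2@[3:3],P6@[2:3]
[4] read 'd'  n8⇒n9  → match P2@[4:4]
[5] read 'c'  n9⇒n10  → match P4@[2:5]
[6] read 'd'  n10⇒n1 ·f  → match P2@[6:6]
[7] read 'e'  n1⇒n2  → match P0@[6:7]
[8] read 'c'  n2⇒n11 ·f
[9] read 'c'  n11⇒n12
[10] read 'c'  n12⇒n13  → match P5@[8:10]
[11] read 'e'  n13⇒n5 ·f
[12] read 'b'  n5⇒n6
[13] read 'd'  n6⇒n7  → match P2@[13:13],P3@[11:13],P6@[12:13]
[14] read 'e'  n7⇒n2 ·f  → match P0@[13:14]
[15] read 'b'  n2⇒n6 ·f
[16] read 'e'  n6⇒n5 ·f
[17] read 'b'  n5⇒n6
[18] read 'd'  n6⇒n7  → match P2@[18:18],P3@[16:18],P6@[17:18]
[19] read 'c'  n7⇒n11 ·f
[20] read 'e'  n11⇒n5 ·f
[21] read 'b'  n5⇒n6
[22] read 'd'  n6⇒n7  → match P2@[22:22],P3@[20:22],P6@[21:22]
[23] read 'd'  n7⇒n9 ·f  → match P2@[23:23]
[24] read 'c'  n9⇒n10  → match P4@[21:24]
[25] read 'b'  n10⇒n3 ·f
[26] read 'd'  n3⇒n8  → match P2@[26:26],P6@[25:26]
[27] read 'd'  n8⇒n9  → match P2@[27:27]
[28] read 'c'  n9⇒n10  → match P4@[25:28]

Result: [[1,2],[3,2],[3,6],[4,2],[5,4],[6,2],[7,0],[10,5],[13,2],[13,3],[13,6],[14,0],[18,2],[18,3],[18,6],[22,2],[22,3],[22,6],[23,2],[24,4],[26,2],[26,6],[27,2],[28,4]]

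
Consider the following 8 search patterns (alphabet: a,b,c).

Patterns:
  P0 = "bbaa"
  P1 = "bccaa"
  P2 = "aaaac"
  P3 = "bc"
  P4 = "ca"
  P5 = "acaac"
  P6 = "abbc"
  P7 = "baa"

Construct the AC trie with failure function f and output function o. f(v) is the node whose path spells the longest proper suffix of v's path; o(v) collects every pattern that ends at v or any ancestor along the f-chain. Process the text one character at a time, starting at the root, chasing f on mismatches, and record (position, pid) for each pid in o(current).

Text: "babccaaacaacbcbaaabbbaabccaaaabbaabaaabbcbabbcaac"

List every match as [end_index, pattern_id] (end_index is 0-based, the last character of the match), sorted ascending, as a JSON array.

Build:
Trie nodes:
  n0 'ε': a→9 b→1 c→14
  n1 'b': a→23 b→2 c→5
  n2 'bb': a→3
  n3 'bba': a→4
  n4 'bbaa': ·  [P0 ends]
  n5 'bc': c→6  [P3 ends]
  n6 'bcc': a→7
  n7 'bcca': a→8
  n8 'bccaa': ·  [P1 ends]
  n9 'a': a→10 b→20 c→16
  n10 'aa': a→11
  n11 'aaa': a→12
  n12 'aaaa': c→13
  n13 'aaaac': ·  [P2 ends]
  n14 'c': a→15
  n15 'ca': ·  [P4 ends]
  n16 'ac': a→17
  n17 'aca': a→18
  n18 'acaa': c→19
  n19 'acaac': ·  [P5 ends]
  n20 'ab': b→21
  n21 'abb': c→22
  n22 'abbc': ·  [P6 ends]
  n23 'ba': a→24
  n24 'baa': ·  [P7 ends]

BFS fail/out derivation:
  n1('b'): parent n0 fail=0; on 'b' 0 → fail=0;  out ∅∪∅=∅
  n9('a'): parent n0 fail=0; on 'a' 0 → fail=0;  out ∅∪∅=∅
  n14('c'): parent n0 fail=0; on 'c' 0 → fail=0;  out ∅∪∅=∅
  n2('bb'): parent n1 fail=0; on 'b' 0 → fail=1;  out ∅∪∅=∅
  n5('bc'): parent n1 fail=0; on 'c' 0 → fail=14;  out {3}∪∅={3}
  n10('aa'): parent n9 fail=0; on 'a' 0 → fail=9;  out ∅∪∅=∅
  n15('ca'): parent n14 fail=0; on 'a' 0 → fail=9;  out {4}∪∅={4}
  n16('ac'): parent n9 fail=0; on 'c' 0 → fail=14;  out ∅∪∅=∅
  n20('ab'): parent n9 fail=0; on 'b' 0 → fail=1;  out ∅∪∅=∅
  n23('ba'): parent n1 fail=0; on 'a' 0 → fail=9;  out ∅∪∅=∅
  n3('bba'): parent n2 fail=1; on 'a' 1 → fail=23;  out ∅∪∅=∅
  n6('bcc'): parent n5 fail=14; on 'c' 14→0 → fail=14;  out ∅∪∅=∅
  n11('aaa'): parent n10 fail=9; on 'a' 9 → fail=10;  out ∅∪∅=∅
  n17('aca'): parent n16 fail=14; on 'a' 14 → fail=15;  out ∅∪{4}={4}
  n21('abb'): parent n20 fail=1; on 'b' 1 → fail=2;  out ∅∪∅=∅
  n24('baa'): parent n23 fail=9; on 'a' 9 → fail=10;  out {7}∪∅={7}
  n4('bbaa'): parent n3 fail=23; on 'a' 23 → fail=24;  out {0}∪{7}={0,7}
  n7('bcca'): parent n6 fail=14; on 'a' 14 → fail=15;  out ∅∪{4}={4}
  n12('aaaa'): parent n11 fail=10; on 'a' 10 → fail=11;  out ∅∪∅=∅
  n18('acaa'): parent n17 fail=15; on 'a' 15→9 → fail=10;  out ∅∪∅=∅
  n22('abbc'): parent n21 fail=2; on 'c' 2→1 → fail=5;  out {6}∪{3}={3,6}
  n8('bccaa'): parent n7 fail=15; on 'a' 15→9 → fail=10;  out {1}∪∅={1}
  n13('aaaac'): parent n12 fail=11; on 'c' 11→10→9 → fail=16;  out {2}∪∅={2}
  n19('acaac'): parent n18 fail=10; on 'c' 10→9 → fail=16;  out {5}∪∅={5}

Text stream:
[0] read 'b'  n0⇒n1
[1] read 'a'  n1⇒n23
[2] read 'b'  n23⇒n20 (via fail)
[3] read 'c'  n20⇒n5 (via fail)  → match P3@[2:3]
[4] read 'c'  n5⇒n6
[5] read 'a'  n6⇒n7  → match P4@[4:5]
[6] read 'a'  n7⇒n8  → match P1@[2:6]
[7] read 'a'  n8⇒n11 (via fail)
[8] read 'c'  n11⇒n16 (via fail)
[9] read 'a'  n16⇒n17  → match P4@[8:9]
[10] read 'a'  n17⇒n18
[11] read 'c'  n18⇒n19  → match P5@[7:11]
[12] read 'b'  n19⇒n1 (via fail)
[13] read 'c'  n1⇒n5  → match P3@[12:13]
[14] read 'b'  n5⇒n1 (via fail)
[15] read 'a'  n1⇒n23
[16] read 'a'  n23⇒n24  → match P7@[14:16]
[17] read 'a'  n24⇒n11 (via fail)
[18] read 'b'  n11⇒n20 (via fail)
[19] read 'b'  n20⇒n21
[20] read 'b'  n21⇒n2 (via fail)
[21] read 'a'  n2⇒n3
[22] read 'a'  n3⇒n4  → match P0@[19:22],P7@[20:22]
[23] read 'b'  n4⇒n20 (via fail)
[24] read 'c'  n20⇒n5 (via fail)  → match P3@[23:24]
[25] read 'c'  n5⇒n6
[26] read 'a'  n6⇒n7  → match P4@[25:26]
[27] read 'a'  n7⇒n8  → match P1@[23:27]
[28] read 'a'  n8⇒n11 (via fail)
[29] read 'a'  n11⇒n12
[30] read 'b'  n12⇒n20 (via fail)
[31] read 'b'  n20⇒n21
[32] read 'a'  n21⇒n3 (via fail)
[33] read 'a'  n3⇒n4  → match P0@[30:33],P7@[31:33]
[34] read 'b'  n4⇒n20 (via fail)
[35] read 'a'  n20⇒n23 (via fail)
[36] read 'a'  n23⇒n24  → match P7@[34:36]
[37] read 'a'  n24⇒n11 (via fail)
[38] read 'b'  n11⇒n20 (via fail)
[39] read 'b'  n20⇒n21
[40] read 'c'  n21⇒n22  → match P3@[39:40],P6@[37:40]
[41] read 'b'  n22⇒n1 (via fail)
[42] read 'a'  n1⇒n23
[43] read 'b'  n23⇒n20 (via fail)
[44] read 'b'  n20⇒n21
[45] read 'c'  n21⇒n22  → match P3@[44:45],P6@[42:45]
[46] read 'a'  n22⇒n15 (via fail)  → match P4@[45:46]
[47] read 'a'  n15⇒n10 (via fail)
[48] read 'c'  n10⇒n16 (via fail)

All matches (sorted): [[3,3],[5,4],[6,1],[9,4],[11,5],[13,3],[16,7],[22,0],[22,7],[24,3],[26,4],[27,1],[33,0],[33,7],[36,7],[40,3],[40,6],[45,3],[45,6],[46,4]]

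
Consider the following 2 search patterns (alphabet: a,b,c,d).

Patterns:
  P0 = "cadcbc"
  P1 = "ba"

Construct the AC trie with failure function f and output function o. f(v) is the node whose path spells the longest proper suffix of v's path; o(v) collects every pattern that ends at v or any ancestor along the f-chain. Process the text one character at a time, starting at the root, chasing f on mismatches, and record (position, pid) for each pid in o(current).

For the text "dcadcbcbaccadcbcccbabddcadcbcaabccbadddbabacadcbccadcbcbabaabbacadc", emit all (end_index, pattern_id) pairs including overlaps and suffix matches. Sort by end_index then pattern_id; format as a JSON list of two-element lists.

Construct AC machine:
Trie (insert patterns):
  0='ε' goto b→7 c→1
  1='c' goto a→2
  2='ca' goto d→3
  3='cad' goto c→4
  4='cadc' goto b→5
  5='cadcb' goto c→6
  6='cadcbc' goto ·  ←P0
  7='b' goto a→8
  8='ba' goto ·  ←P1

BFS fail/out derivation:
  fail(1) 'c': from fail(0)=0 chase 'c': 0 ⇒ 0;  out=∅∪out(0)=∅
  fail(7) 'b': from fail(0)=0 chase 'b': 0 ⇒ 0;  out=∅∪out(0)=∅
  fail(2) 'ca': from fail(1)=0 chase 'a': 0 ⇒ 0;  out=∅∪out(0)=∅
  fail(8) 'ba': from fail(7)=0 chase 'a': 0 ⇒ 0;  out={1}∪out(0)={1}
  fail(3) 'cad': from fail(2)=0 chase 'd': 0 ⇒ 0;  out=∅∪out(0)=∅
  fail(4) 'cadc': from fail(3)=0 chase 'c': 0 ⇒ 1;  out=∅∪out(1)=∅
  fail(5) 'cadcb': from fail(4)=1 chase 'b': 1→0 ⇒ 7;  out=∅∪out(7)=∅
  fail(6) 'cadcbc': from fail(5)=7 chase 'c': 7→0 ⇒ 1;  out={0}∪out(1)={0}

Run:
i=0 'd': node 0→0
i=1 'c': node 0→1
i=2 'a': node 1→2
i=3 'd': node 2→3
i=4 'c': node 3→4
i=5 'b': node 4→5
i=6 'c': node 5→6  ** P0@[1:6]
i=7 'b': node 6→7 ·f
i=8 'a': node 7→8  ** P1@[7:8]
i=9 'c': node 8→1 ·f
i=10 'c': node 1→1 ·f
i=11 'a': node 1→2
i=12 'd': node 2→3
i=13 'c': node 3→4
i=14 'b': node 4→5
i=15 'c': node 5→6  ** P0@[10:15]
i=16 'c': node 6→1 ·f
i=17 'c': node 1→1 ·f
i=18 'b': node 1→7 ·f
i=19 'a': node 7→8  ** P1@[18:19]
i=20 'b': node 8→7 ·f
i=21 'd': node 7→0 ·f
i=22 'd': node 0→0
i=23 'c': node 0→1
i=24 'a': node 1→2
i=25 'd': node 2→3
i=26 'c': node 3→4
i=27 'b': node 4→5
i=28 'c': node 5→6  ** P0@[23:28]
i=29 'a': node 6→2 ·f
i=30 'a': node 2→0 ·f
i=31 'b': node 0→7
i=32 'c': node 7→1 ·f
i=33 'c': node 1→1 ·f
i=34 'b': node 1→7 ·f
i=35 'a': node 7→8  ** P1@[34:35]
i=36 'd': node 8→0 ·f
i=37 'd': node 0→0
i=38 'd': node 0→0
i=39 'b': node 0→7
i=40 'a': node 7→8  ** P1@[39:40]
i=41 'b': node 8→7 ·f
i=42 'a': node 7→8  ** P1@[41:42]
i=43 'c': node 8→1 ·f
i=44 'a': node 1→2
i=45 'd': node 2→3
i=46 'c': node 3→4
i=47 'b': node 4→5
i=48 'c': node 5→6  ** P0@[43:48]
i=49 'c': node 6→1 ·f
i=50 'a': node 1→2
i=51 'd': node 2→3
i=52 'c': node 3→4
i=53 'b': node 4→5
i=54 'c': node 5→6  ** P0@[49:54]
i=55 'b': node 6→7 ·f
i=56 'a': node 7→8  ** P1@[55:56]
i=57 'b': node 8→7 ·f
i=58 'a': node 7→8  ** P1@[57:58]
i=59 'a': node 8→0 ·f
i=60 'b': node 0→7
i=61 'b': node 7→7 ·f
i=62 'a': node 7→8  ** P1@[61:62]
i=63 'c': node 8→1 ·f
i=64 'a': node 1→2
i=65 'd': node 2→3
i=66 'c': node 3→4

Result: [[6,0],[8,1],[15,0],[19,1],[28,0],[35,1],[40,1],[42,1],[48,0],[54,0],[56,1],[58,1],[62,1]]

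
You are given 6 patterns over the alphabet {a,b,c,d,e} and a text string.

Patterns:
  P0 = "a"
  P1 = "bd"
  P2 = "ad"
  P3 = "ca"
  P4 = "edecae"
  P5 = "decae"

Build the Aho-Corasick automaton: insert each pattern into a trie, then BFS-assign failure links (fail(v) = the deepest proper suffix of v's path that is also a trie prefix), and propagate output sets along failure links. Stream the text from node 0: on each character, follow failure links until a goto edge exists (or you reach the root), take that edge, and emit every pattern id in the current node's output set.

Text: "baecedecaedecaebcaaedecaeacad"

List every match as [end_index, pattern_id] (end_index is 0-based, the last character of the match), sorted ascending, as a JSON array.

Build automaton:
Trie (insert patterns):
  0='ε' goto a→1 b→2 c→5 d→13 e→7
  1='a' goto d→4  [P0 ends]
  2='b' goto d→3
  3='bd' goto ·  [P1 ends]
  4='ad' goto ·  [P2 ends]
  5='c' goto a→6
  6='ca' goto ·  [P3 ends]
  7='e' goto d→8
  8='ed' goto e→9
  9='ede' goto c→10
  10='edec' goto a→11
  11='edeca' goto e→12
  12='edecae' goto ·  [P4 ends]
  13='d' goto e→14
  14='de' goto c→15
  15='dec' goto a→16
  16='deca' goto e→17
  17='decae' goto ·  [P5 ends]

Failure links (BFS by depth):
  fail(1) 'a': from fail(0)=0 chase 'a': 0 ⇒ 0;  out={0}∪out(0)={0}
  fail(2) 'b': from fail(0)=0 chase 'b': 0 ⇒ 0;  out=∅∪out(0)=∅
  fail(5) 'c': from fail(0)=0 chase 'c': 0 ⇒ 0;  out=∅∪out(0)=∅
  fail(7) 'e': from fail(0)=0 chase 'e': 0 ⇒ 0;  out=∅∪out(0)=∅
  fail(13) 'd': from fail(0)=0 chase 'd': 0 ⇒ 0;  out=∅∪out(0)=∅
  fail(3) 'bd': from fail(2)=0 chase 'd': 0 ⇒ 13;  out={1}∪out(13)={1}
  fail(4) 'ad': from fail(1)=0 chase 'd': 0 ⇒ 13;  out={2}∪out(13)={2}
  fail(6) 'ca': from fail(5)=0 chase 'a': 0 ⇒ 1;  out={3}∪out(1)={0,3}
  fail(8) 'ed': from fail(7)=0 chase 'd': 0 ⇒ 13;  out=∅∪out(13)=∅
  fail(14) 'de': from fail(13)=0 chase 'e': 0 ⇒ 7;  out=∅∪out(7)=∅
  fail(9) 'ede': from fail(8)=13 chase 'e': 13 ⇒ 14;  out=∅∪out(14)=∅
  fail(15) 'dec': from fail(14)=7 chase 'c': 7→0 ⇒ 5;  out=∅∪out(5)=∅
  fail(10) 'edec': from fail(9)=14 chase 'c': 14 ⇒ 15;  out=∅∪out(15)=∅
  fail(16) 'deca': from fail(15)=5 chase 'a': 5 ⇒ 6;  out=∅∪out(6)={0,3}
  fail(11) 'edeca': from fail(10)=15 chase 'a': 15 ⇒ 16;  out=∅∪out(16)={0,3}
  fail(17) 'decae': from fail(16)=6 chase 'e': 6→1→0 ⇒ 7;  out={5}∪out(7)={5}
  fail(12) 'edecae': from fail(11)=16 chase 'e': 16 ⇒ 17;  out={4}∪out(17)={4,5}

Text stream:
i=0 'b': node 0→2
i=1 'a': node 2→1 ·f  ** P0@[1:1]
i=2 'e': node 1→7 ·f
i=3 'c': node 7→5 ·f
i=4 'e': node 5→7 ·f
i=5 'd': node 7→8
i=6 'e': node 8→9
i=7 'c': node 9→10
i=8 'a': node 10→11  ** P0@[8:8],P3@[7:8]
i=9 'e': node 11→12  ** P4@[4:9],P5@[5:9]
i=10 'd': node 12→8 ·f
i=11 'e': node 8→9
i=12 'c': node 9→10
i=13 'a': node 10→11  ** P0@[13:13],P3@[12:13]
i=14 'e': node 11→12  ** P4@[9:14],P5@[10:14]
i=15 'b': node 12→2 ·f
i=16 'c': node 2→5 ·f
i=17 'a': node 5→6  ** P0@[17:17],P3@[16:17]
i=18 'a': node 6→1 ·f  ** P0@[18:18]
i=19 'e': node 1→7 ·f
i=20 'd': node 7→8
i=21 'e': node 8→9
i=22 'c': node 9→10
i=23 'a': node 10→11  ** P0@[23:23],P3@[22:23]
i=24 'e': node 11→12  ** P4@[19:24],P5@[20:24]
i=25 'a': node 12→1 ·f  ** P0@[25:25]
i=26 'c': node 1→5 ·f
i=27 'a': node 5→6  ** P0@[27:27],P3@[26:27]
i=28 'd': node 6→4 ·f  ** P2@[27:28]

All matches (sorted): [[1,0],[8,0],[8,3],[9,4],[9,5],[13,0],[13,3],[14,4],[14,5],[17,0],[17,3],[18,0],[23,0],[23,3],[24,4],[24,5],[25,0],[27,0],[27,3],[28,2]]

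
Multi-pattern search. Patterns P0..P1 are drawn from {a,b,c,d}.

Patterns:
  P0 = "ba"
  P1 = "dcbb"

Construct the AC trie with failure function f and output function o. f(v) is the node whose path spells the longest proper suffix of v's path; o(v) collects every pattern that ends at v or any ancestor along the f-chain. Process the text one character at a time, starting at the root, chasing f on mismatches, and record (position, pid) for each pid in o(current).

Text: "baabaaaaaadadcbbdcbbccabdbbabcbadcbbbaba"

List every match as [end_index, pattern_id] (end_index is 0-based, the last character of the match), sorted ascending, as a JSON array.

Construct AC machine:
Trie (insert patterns):
  0='ε' goto b→1 d→3
  1='b' goto a→2
  2='ba' goto ·  ←P0
  3='d' goto c→4
  4='dc' goto b→5
  5='dcb' goto b→6
  6='dcbb' goto ·  ←P1

BFS fail/out derivation:
  fail(1) 'b': from fail(0)=0 chase 'b': 0 ⇒ 0;  out=∅∪out(0)=∅
  fail(3) 'd': from fail(0)=0 chase 'd': 0 ⇒ 0;  out=∅∪out(0)=∅
  fail(2) 'ba': from fail(1)=0 chase 'a': 0 ⇒ 0;  out={0}∪out(0)={0}
  fail(4) 'dc': from fail(3)=0 chase 'c': 0 ⇒ 0;  out=∅∪out(0)=∅
  fail(5) 'dcb': from fail(4)=0 chase 'b': 0 ⇒ 1;  out=∅∪out(1)=∅
  fail(6) 'dcbb': from fail(5)=1 chase 'b': 1→0 ⇒ 1;  out={1}∪out(1)={1}

Run:
i=0 'b': node 0→1
i=1 'a': node 1→2  ** P0@[0:1]
i=2 'a': node 2→0 ·f
i=3 'b': node 0→1
i=4 'a': node 1→2  ** P0@[3:4]
i=5 'a': node 2→0 ·f
i=6 'a': node 0→0
i=7 'a': node 0→0
i=8 'a': node 0→0
i=9 'a': node 0→0
i=10 'd': node 0→3
i=11 'a': node 3→0 ·f
i=12 'd': node 0→3
i=13 'c': node 3→4
i=14 'b': node 4→5
i=15 'b': node 5→6  ** P1@[12:15]
i=16 'd': node 6→3 ·f
i=17 'c': node 3→4
i=18 'b': node 4→5
i=19 'b': node 5→6  ** P1@[16:19]
i=20 'c': node 6→0 ·f
i=21 'c': node 0→0
i=22 'a': node 0→0
i=23 'b': node 0→1
i=24 'd': node 1→3 ·f
i=25 'b': node 3→1 ·f
i=26 'b': node 1→1 ·f
i=27 'a': node 1→2  ** P0@[26:27]
i=28 'b': node 2→1 ·f
i=29 'c': node 1→0 ·f
i=30 'b': node 0→1
i=31 'a': node 1→2  ** P0@[30:31]
i=32 'd': node 2→3 ·f
i=33 'c': node 3→4
i=34 'b': node 4→5
i=35 'b': node 5→6  ** P1@[32:35]
i=36 'b': node 6→1 ·f
i=37 'a': node 1→2  ** P0@[36:37]
i=38 'b': node 2→1 ·f
i=39 'a': node 1→2  ** P0@[38:39]

Result: [[1,0],[4,0],[15,1],[19,1],[27,0],[31,0],[35,1],[37,0],[39,0]]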